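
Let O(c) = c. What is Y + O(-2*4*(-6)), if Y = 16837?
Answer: 16885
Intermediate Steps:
Y + O(-2*4*(-6)) = 16837 - 2*4*(-6) = 16837 - 8*(-6) = 16837 + 48 = 16885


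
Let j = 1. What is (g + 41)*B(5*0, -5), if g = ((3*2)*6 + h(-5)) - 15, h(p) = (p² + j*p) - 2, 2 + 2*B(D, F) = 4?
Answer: 80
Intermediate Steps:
B(D, F) = 1 (B(D, F) = -1 + (½)*4 = -1 + 2 = 1)
h(p) = -2 + p + p² (h(p) = (p² + 1*p) - 2 = (p² + p) - 2 = (p + p²) - 2 = -2 + p + p²)
g = 39 (g = ((3*2)*6 + (-2 - 5 + (-5)²)) - 15 = (6*6 + (-2 - 5 + 25)) - 15 = (36 + 18) - 15 = 54 - 15 = 39)
(g + 41)*B(5*0, -5) = (39 + 41)*1 = 80*1 = 80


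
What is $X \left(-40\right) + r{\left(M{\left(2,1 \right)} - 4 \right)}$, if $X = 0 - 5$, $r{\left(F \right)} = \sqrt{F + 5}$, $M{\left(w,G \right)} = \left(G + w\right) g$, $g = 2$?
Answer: $200 + \sqrt{7} \approx 202.65$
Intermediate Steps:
$M{\left(w,G \right)} = 2 G + 2 w$ ($M{\left(w,G \right)} = \left(G + w\right) 2 = 2 G + 2 w$)
$r{\left(F \right)} = \sqrt{5 + F}$
$X = -5$ ($X = 0 - 5 = -5$)
$X \left(-40\right) + r{\left(M{\left(2,1 \right)} - 4 \right)} = \left(-5\right) \left(-40\right) + \sqrt{5 + \left(\left(2 \cdot 1 + 2 \cdot 2\right) - 4\right)} = 200 + \sqrt{5 + \left(\left(2 + 4\right) - 4\right)} = 200 + \sqrt{5 + \left(6 - 4\right)} = 200 + \sqrt{5 + 2} = 200 + \sqrt{7}$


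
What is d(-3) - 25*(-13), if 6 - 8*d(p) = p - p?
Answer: 1303/4 ≈ 325.75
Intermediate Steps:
d(p) = ¾ (d(p) = ¾ - (p - p)/8 = ¾ - ⅛*0 = ¾ + 0 = ¾)
d(-3) - 25*(-13) = ¾ - 25*(-13) = ¾ + 325 = 1303/4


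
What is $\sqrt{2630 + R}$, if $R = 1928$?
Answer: $\sqrt{4558} \approx 67.513$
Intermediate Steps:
$\sqrt{2630 + R} = \sqrt{2630 + 1928} = \sqrt{4558}$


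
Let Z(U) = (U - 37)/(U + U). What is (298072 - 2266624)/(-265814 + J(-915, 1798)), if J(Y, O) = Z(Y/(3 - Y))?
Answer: 400272240/54044971 ≈ 7.4063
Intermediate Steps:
Z(U) = (-37 + U)/(2*U) (Z(U) = (-37 + U)/((2*U)) = (-37 + U)*(1/(2*U)) = (-37 + U)/(2*U))
J(Y, O) = (-37 + Y/(3 - Y))*(3 - Y)/(2*Y) (J(Y, O) = (-37 + Y/(3 - Y))/(2*((Y/(3 - Y)))) = ((3 - Y)/Y)*(-37 + Y/(3 - Y))/2 = (-37 + Y/(3 - Y))*(3 - Y)/(2*Y))
(298072 - 2266624)/(-265814 + J(-915, 1798)) = (298072 - 2266624)/(-265814 + (19 - 111/2/(-915))) = -1968552/(-265814 + (19 - 111/2*(-1/915))) = -1968552/(-265814 + (19 + 37/610)) = -1968552/(-265814 + 11627/610) = -1968552/(-162134913/610) = -1968552*(-610/162134913) = 400272240/54044971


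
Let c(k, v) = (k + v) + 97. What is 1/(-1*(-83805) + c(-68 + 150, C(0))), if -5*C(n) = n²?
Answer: 1/83984 ≈ 1.1907e-5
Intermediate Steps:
C(n) = -n²/5
c(k, v) = 97 + k + v
1/(-1*(-83805) + c(-68 + 150, C(0))) = 1/(-1*(-83805) + (97 + (-68 + 150) - ⅕*0²)) = 1/(83805 + (97 + 82 - ⅕*0)) = 1/(83805 + (97 + 82 + 0)) = 1/(83805 + 179) = 1/83984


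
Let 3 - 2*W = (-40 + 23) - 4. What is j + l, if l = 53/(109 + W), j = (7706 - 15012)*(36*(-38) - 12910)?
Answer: 12622123281/121 ≈ 1.0432e+8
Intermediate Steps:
W = 12 (W = 3/2 - ((-40 + 23) - 4)/2 = 3/2 - (-17 - 4)/2 = 3/2 - ½*(-21) = 3/2 + 21/2 = 12)
j = 104315068 (j = -7306*(-1368 - 12910) = -7306*(-14278) = 104315068)
l = 53/121 (l = 53/(109 + 12) = 53/121 ≈ 0.43802)
j + l = 104315068 + 53/121 = 12622123281/121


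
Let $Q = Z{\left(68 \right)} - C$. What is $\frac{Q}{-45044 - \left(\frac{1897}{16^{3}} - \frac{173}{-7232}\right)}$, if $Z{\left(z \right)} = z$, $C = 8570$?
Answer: $\frac{3935133696}{20848750745} \approx 0.18875$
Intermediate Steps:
$Q = -8502$ ($Q = 68 - 8570 = -8502$)
$\frac{Q}{-45044 - \left(\frac{1897}{16^{3}} - \frac{173}{-7232}\right)} = - \frac{8502}{-45044 - \left(\frac{1897}{16^{3}} - \frac{173}{-7232}\right)} = - \frac{8502}{-45044 - \left(\frac{1897}{4096} - - \frac{173}{7232}\right)} = - \frac{8502}{-45044 - \left(1897 \cdot \frac{1}{4096} + \frac{173}{7232}\right)} = - \frac{8502}{-45044 - \left(\frac{1897}{4096} + \frac{173}{7232}\right)} = - \frac{8502}{-45044 - \frac{225433}{462848}} = - \frac{8502}{- \frac{20848750745}{462848}} = \left(-8502\right) \left(- \frac{462848}{20848750745}\right) = \frac{3935133696}{20848750745}$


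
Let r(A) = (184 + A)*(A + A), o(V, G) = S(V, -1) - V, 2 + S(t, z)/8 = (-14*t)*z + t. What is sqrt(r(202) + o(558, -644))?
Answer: sqrt(222330) ≈ 471.52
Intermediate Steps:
S(t, z) = -16 + 8*t - 112*t*z (S(t, z) = -16 + 8*((-14*t)*z + t) = -16 + 8*(-14*t*z + t) = -16 + 8*(t - 14*t*z) = -16 + (8*t - 112*t*z) = -16 + 8*t - 112*t*z)
o(V, G) = -16 + 119*V (o(V, G) = (-16 + 8*V - 112*V*(-1)) - V = (-16 + 8*V + 112*V) - V = (-16 + 120*V) - V = -16 + 119*V)
r(A) = 2*A*(184 + A) (r(A) = (184 + A)*(2*A) = 2*A*(184 + A))
sqrt(r(202) + o(558, -644)) = sqrt(2*202*(184 + 202) + (-16 + 119*558)) = sqrt(2*202*386 + (-16 + 66402)) = sqrt(155944 + 66386) = sqrt(222330)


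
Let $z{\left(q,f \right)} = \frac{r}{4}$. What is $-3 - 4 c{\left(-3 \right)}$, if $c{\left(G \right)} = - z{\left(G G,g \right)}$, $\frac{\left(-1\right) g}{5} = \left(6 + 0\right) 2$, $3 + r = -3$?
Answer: $-9$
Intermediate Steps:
$r = -6$ ($r = -3 - 3 = -6$)
$g = -60$ ($g = - 5 \left(6 + 0\right) 2 = - 5 \cdot 6 \cdot 2 = \left(-5\right) 12 = -60$)
$z{\left(q,f \right)} = - \frac{3}{2}$ ($z{\left(q,f \right)} = - \frac{6}{4} = \left(-6\right) \frac{1}{4} = - \frac{3}{2}$)
$c{\left(G \right)} = \frac{3}{2}$ ($c{\left(G \right)} = \left(-1\right) \left(- \frac{3}{2}\right) = \frac{3}{2}$)
$-3 - 4 c{\left(-3 \right)} = -3 - 6 = -9$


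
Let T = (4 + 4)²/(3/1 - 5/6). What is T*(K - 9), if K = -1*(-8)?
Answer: -384/13 ≈ -29.538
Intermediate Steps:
K = 8
T = 384/13 (T = 8²/(3*1 - 5*⅙) = 64/(3 - ⅚) = 64/(13/6) = 64*(6/13) = 384/13 ≈ 29.538)
T*(K - 9) = 384*(8 - 9)/13 = (384/13)*(-1) = -384/13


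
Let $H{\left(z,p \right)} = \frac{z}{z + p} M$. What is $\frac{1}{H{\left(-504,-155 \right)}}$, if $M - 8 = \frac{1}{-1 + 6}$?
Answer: $\frac{3295}{20664} \approx 0.15946$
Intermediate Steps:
$M = \frac{41}{5}$ ($M = 8 + \frac{1}{-1 + 6} = 8 + \frac{1}{5} = \frac{41}{5} \approx 8.2$)
$H{\left(z,p \right)} = \frac{41 z}{5 \left(p + z\right)}$ ($H{\left(z,p \right)} = \frac{z}{z + p} \frac{41}{5} = \frac{z}{p + z} \frac{41}{5} = \frac{41 z}{5 \left(p + z\right)}$)
$\frac{1}{H{\left(-504,-155 \right)}} = \frac{1}{\frac{41}{5} \left(-504\right) \frac{1}{-155 - 504}} = \frac{1}{\frac{41}{5} \left(-504\right) \frac{1}{-659}} = \frac{1}{\frac{41}{5} \left(-504\right) \left(- \frac{1}{659}\right)} = \frac{1}{\frac{20664}{3295}} = \frac{3295}{20664}$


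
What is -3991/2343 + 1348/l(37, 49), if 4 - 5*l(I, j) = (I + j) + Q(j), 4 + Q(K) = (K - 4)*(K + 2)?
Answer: -8420821/1853313 ≈ -4.5437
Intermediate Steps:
Q(K) = -4 + (-4 + K)*(2 + K) (Q(K) = -4 + (K - 4)*(K + 2) = -4 + (-4 + K)*(2 + K))
l(I, j) = 16/5 - I/5 - j²/5 + j/5 (l(I, j) = ⅘ - ((I + j) + (-12 + j² - 2*j))/5 = ⅘ - (-12 + I + j² - j)/5 = ⅘ + (12/5 - I/5 - j²/5 + j/5) = 16/5 - I/5 - j²/5 + j/5)
-3991/2343 + 1348/l(37, 49) = -3991/2343 + 1348/(16/5 - ⅕*37 - ⅕*49² + (⅕)*49) = -3991*1/2343 + 1348/(16/5 - 37/5 - ⅕*2401 + 49/5) = -3991/2343 + 1348/(16/5 - 37/5 - 2401/5 + 49/5) = -3991/2343 + 1348/(-2373/5) = -3991/2343 + 1348*(-5/2373) = -3991/2343 - 6740/2373 = -8420821/1853313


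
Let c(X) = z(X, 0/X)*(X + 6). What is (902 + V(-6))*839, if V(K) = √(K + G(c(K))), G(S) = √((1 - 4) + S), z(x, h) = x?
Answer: 756778 + 839*√(-6 + I*√3) ≈ 7.5707e+5 + 2076.0*I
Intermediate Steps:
c(X) = X*(6 + X) (c(X) = X*(X + 6) = X*(6 + X))
G(S) = √(-3 + S)
V(K) = √(K + √(-3 + K*(6 + K)))
(902 + V(-6))*839 = (902 + √(-6 + √(-3 - 6*(6 - 6))))*839 = (902 + √(-6 + √(-3 - 6*0)))*839 = (902 + √(-6 + √(-3 + 0)))*839 = (902 + √(-6 + √(-3)))*839 = (902 + √(-6 + I*√3))*839 = 756778 + 839*√(-6 + I*√3)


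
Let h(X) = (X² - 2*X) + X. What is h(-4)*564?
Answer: 11280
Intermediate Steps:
h(X) = X² - X
h(-4)*564 = -4*(-1 - 4)*564 = -4*(-5)*564 = 20*564 = 11280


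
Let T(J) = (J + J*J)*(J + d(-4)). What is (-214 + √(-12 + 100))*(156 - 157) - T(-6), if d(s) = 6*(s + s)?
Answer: 1834 - 2*√22 ≈ 1824.6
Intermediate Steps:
d(s) = 12*s (d(s) = 6*(2*s) = 12*s)
T(J) = (-48 + J)*(J + J²) (T(J) = (J + J*J)*(J + 12*(-4)) = (J + J²)*(J - 48) = (J + J²)*(-48 + J) = (-48 + J)*(J + J²))
(-214 + √(-12 + 100))*(156 - 157) - T(-6) = (-214 + √(-12 + 100))*(156 - 157) - (-6)*(-48 + (-6)² - 47*(-6)) = (-214 + √88)*(-1) - (-6)*(-48 + 36 + 282) = (-214 + 2*√22)*(-1) - (-6)*270 = (214 - 2*√22) - 1*(-1620) = (214 - 2*√22) + 1620 = 1834 - 2*√22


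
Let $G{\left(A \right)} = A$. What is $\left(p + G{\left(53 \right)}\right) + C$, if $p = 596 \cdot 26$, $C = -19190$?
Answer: $-3641$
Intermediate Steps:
$p = 15496$
$\left(p + G{\left(53 \right)}\right) + C = \left(15496 + 53\right) - 19190 = 15549 - 19190 = -3641$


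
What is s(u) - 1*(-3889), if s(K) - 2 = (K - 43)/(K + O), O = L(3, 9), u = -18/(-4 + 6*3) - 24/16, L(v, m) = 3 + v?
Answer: 174454/45 ≈ 3876.8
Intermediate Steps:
u = -39/14 (u = -18/(-4 + 18) - 24*1/16 = -18/14 - 3/2 = -18*1/14 - 3/2 = -9/7 - 3/2 = -39/14 ≈ -2.7857)
O = 6 (O = 3 + 3 = 6)
s(K) = 2 + (-43 + K)/(6 + K) (s(K) = 2 + (K - 43)/(K + 6) = 2 + (-43 + K)/(6 + K))
s(u) - 1*(-3889) = (-31 + 3*(-39/14))/(6 - 39/14) - 1*(-3889) = (-31 - 117/14)/(45/14) + 3889 = (14/45)*(-551/14) + 3889 = -551/45 + 3889 = 174454/45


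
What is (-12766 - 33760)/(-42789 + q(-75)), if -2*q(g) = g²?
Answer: 2164/2121 ≈ 1.0203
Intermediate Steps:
q(g) = -g²/2
(-12766 - 33760)/(-42789 + q(-75)) = (-12766 - 33760)/(-42789 - ½*(-75)²) = -46526/(-42789 - ½*5625) = -46526/(-42789 - 5625/2) = -46526/(-91203/2) = -46526*(-2/91203) = 2164/2121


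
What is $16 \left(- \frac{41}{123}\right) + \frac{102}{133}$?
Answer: $- \frac{1822}{399} \approx -4.5664$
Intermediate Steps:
$16 \left(- \frac{41}{123}\right) + \frac{102}{133} = 16 \left(\left(-41\right) \frac{1}{123}\right) + 102 \cdot \frac{1}{133} = 16 \left(- \frac{1}{3}\right) + \frac{102}{133} = - \frac{16}{3} + \frac{102}{133} = - \frac{1822}{399}$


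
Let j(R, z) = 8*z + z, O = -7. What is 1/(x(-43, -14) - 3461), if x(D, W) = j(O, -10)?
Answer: -1/3551 ≈ -0.00028161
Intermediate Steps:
j(R, z) = 9*z
x(D, W) = -90 (x(D, W) = 9*(-10) = -90)
1/(x(-43, -14) - 3461) = 1/(-90 - 3461) = 1/(-3551) = -1/3551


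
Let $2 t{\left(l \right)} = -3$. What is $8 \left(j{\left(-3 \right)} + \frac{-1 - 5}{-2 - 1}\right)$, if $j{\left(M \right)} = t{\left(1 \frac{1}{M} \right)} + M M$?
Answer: $76$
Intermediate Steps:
$t{\left(l \right)} = - \frac{3}{2}$ ($t{\left(l \right)} = \frac{1}{2} \left(-3\right) = - \frac{3}{2}$)
$j{\left(M \right)} = - \frac{3}{2} + M^{2}$ ($j{\left(M \right)} = - \frac{3}{2} + M M = - \frac{3}{2} + M^{2}$)
$8 \left(j{\left(-3 \right)} + \frac{-1 - 5}{-2 - 1}\right) = 8 \left(\left(- \frac{3}{2} + \left(-3\right)^{2}\right) + \frac{-1 - 5}{-2 - 1}\right) = 8 \left(\left(- \frac{3}{2} + 9\right) - \frac{6}{-3}\right) = 8 \left(\frac{15}{2} - -2\right) = 8 \left(\frac{15}{2} + 2\right) = 8 \cdot \frac{19}{2} = 76$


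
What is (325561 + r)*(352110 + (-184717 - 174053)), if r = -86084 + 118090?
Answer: -2381396220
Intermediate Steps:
r = 32006
(325561 + r)*(352110 + (-184717 - 174053)) = (325561 + 32006)*(352110 + (-184717 - 174053)) = 357567*(352110 - 358770) = 357567*(-6660) = -2381396220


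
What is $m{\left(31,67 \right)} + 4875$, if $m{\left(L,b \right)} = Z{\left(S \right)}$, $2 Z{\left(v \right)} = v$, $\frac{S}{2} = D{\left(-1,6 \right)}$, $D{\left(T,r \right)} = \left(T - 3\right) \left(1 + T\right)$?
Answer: $4875$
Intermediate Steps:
$D{\left(T,r \right)} = \left(1 + T\right) \left(-3 + T\right)$ ($D{\left(T,r \right)} = \left(-3 + T\right) \left(1 + T\right) = \left(1 + T\right) \left(-3 + T\right)$)
$S = 0$ ($S = 2 \left(-3 + \left(-1\right)^{2} - -2\right) = 2 \left(-3 + 1 + 2\right) = 2 \cdot 0 = 0$)
$Z{\left(v \right)} = \frac{v}{2}$
$m{\left(L,b \right)} = 0$ ($m{\left(L,b \right)} = \frac{1}{2} \cdot 0 = 0$)
$m{\left(31,67 \right)} + 4875 = 0 + 4875 = 4875$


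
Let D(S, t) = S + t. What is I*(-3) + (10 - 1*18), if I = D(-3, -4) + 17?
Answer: -38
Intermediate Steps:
I = 10 (I = (-3 - 4) + 17 = -7 + 17 = 10)
I*(-3) + (10 - 1*18) = 10*(-3) + (10 - 1*18) = -30 + (10 - 18) = -30 - 8 = -38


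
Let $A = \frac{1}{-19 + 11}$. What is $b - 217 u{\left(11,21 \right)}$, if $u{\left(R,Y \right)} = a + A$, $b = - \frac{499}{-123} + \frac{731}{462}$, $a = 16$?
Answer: $- \frac{260584021}{75768} \approx -3439.2$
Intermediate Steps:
$A = - \frac{1}{8}$ ($A = \frac{1}{-8} = - \frac{1}{8} \approx -0.125$)
$b = \frac{106817}{18942}$ ($b = \left(-499\right) \left(- \frac{1}{123}\right) + 731 \cdot \frac{1}{462} = \frac{499}{123} + \frac{731}{462} = \frac{106817}{18942} \approx 5.6392$)
$u{\left(R,Y \right)} = \frac{127}{8}$ ($u{\left(R,Y \right)} = 16 - \frac{1}{8} = \frac{127}{8}$)
$b - 217 u{\left(11,21 \right)} = \frac{106817}{18942} - \frac{27559}{8} = - \frac{260584021}{75768}$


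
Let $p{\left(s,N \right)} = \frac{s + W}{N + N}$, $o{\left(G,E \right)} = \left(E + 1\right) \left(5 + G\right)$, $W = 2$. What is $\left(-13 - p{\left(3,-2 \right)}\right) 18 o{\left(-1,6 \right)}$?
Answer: $-5922$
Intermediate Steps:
$o{\left(G,E \right)} = \left(1 + E\right) \left(5 + G\right)$
$p{\left(s,N \right)} = \frac{2 + s}{2 N}$ ($p{\left(s,N \right)} = \frac{s + 2}{N + N} = \frac{2 + s}{2 N}$)
$\left(-13 - p{\left(3,-2 \right)}\right) 18 o{\left(-1,6 \right)} = \left(-13 - \frac{2 + 3}{2 \left(-2\right)}\right) 18 \left(5 - 1 + 5 \cdot 6 + 6 \left(-1\right)\right) = \left(-13 - \frac{1}{2} \left(- \frac{1}{2}\right) 5\right) 18 \left(5 - 1 + 30 - 6\right) = \left(-13 - - \frac{5}{4}\right) 18 \cdot 28 = \left(-13 + \frac{5}{4}\right) 18 \cdot 28 = \left(- \frac{47}{4}\right) 18 \cdot 28 = \left(- \frac{423}{2}\right) 28 = -5922$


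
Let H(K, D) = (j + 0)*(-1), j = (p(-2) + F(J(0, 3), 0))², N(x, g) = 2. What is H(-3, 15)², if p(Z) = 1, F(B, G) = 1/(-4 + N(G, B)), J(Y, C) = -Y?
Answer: 1/16 ≈ 0.062500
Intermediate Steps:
F(B, G) = -½ (F(B, G) = 1/(-4 + 2) = 1/(-2) = -½)
j = ¼ (j = (1 - ½)² = (½)² = ¼ ≈ 0.25000)
H(K, D) = -¼ (H(K, D) = (¼ + 0)*(-1) = (¼)*(-1) = -¼)
H(-3, 15)² = (-¼)² = 1/16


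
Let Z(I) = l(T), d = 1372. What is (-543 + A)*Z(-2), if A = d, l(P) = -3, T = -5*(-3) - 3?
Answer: -2487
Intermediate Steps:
T = 12 (T = 15 - 3 = 12)
Z(I) = -3
A = 1372
(-543 + A)*Z(-2) = (-543 + 1372)*(-3) = 829*(-3) = -2487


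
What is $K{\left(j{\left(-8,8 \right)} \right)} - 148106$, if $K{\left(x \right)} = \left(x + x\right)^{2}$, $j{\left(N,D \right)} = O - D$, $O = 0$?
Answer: $-147850$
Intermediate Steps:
$j{\left(N,D \right)} = - D$ ($j{\left(N,D \right)} = 0 - D = - D$)
$K{\left(x \right)} = 4 x^{2}$ ($K{\left(x \right)} = \left(2 x\right)^{2} = 4 x^{2}$)
$K{\left(j{\left(-8,8 \right)} \right)} - 148106 = 4 \left(\left(-1\right) 8\right)^{2} - 148106 = 4 \left(-8\right)^{2} - 148106 = 4 \cdot 64 - 148106 = 256 - 148106 = -147850$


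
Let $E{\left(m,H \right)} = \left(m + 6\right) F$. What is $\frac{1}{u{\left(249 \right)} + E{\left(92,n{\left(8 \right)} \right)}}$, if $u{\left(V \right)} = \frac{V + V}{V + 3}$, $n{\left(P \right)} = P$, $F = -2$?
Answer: $- \frac{42}{8149} \approx -0.005154$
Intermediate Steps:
$E{\left(m,H \right)} = -12 - 2 m$ ($E{\left(m,H \right)} = \left(m + 6\right) \left(-2\right) = \left(6 + m\right) \left(-2\right) = -12 - 2 m$)
$u{\left(V \right)} = \frac{2 V}{3 + V}$
$\frac{1}{u{\left(249 \right)} + E{\left(92,n{\left(8 \right)} \right)}} = \frac{1}{2 \cdot 249 \frac{1}{3 + 249} - 196} = \frac{1}{2 \cdot 249 \cdot \frac{1}{252} - 196} = \frac{1}{\frac{83}{42} - 196} = \frac{1}{- \frac{8149}{42}} = - \frac{42}{8149}$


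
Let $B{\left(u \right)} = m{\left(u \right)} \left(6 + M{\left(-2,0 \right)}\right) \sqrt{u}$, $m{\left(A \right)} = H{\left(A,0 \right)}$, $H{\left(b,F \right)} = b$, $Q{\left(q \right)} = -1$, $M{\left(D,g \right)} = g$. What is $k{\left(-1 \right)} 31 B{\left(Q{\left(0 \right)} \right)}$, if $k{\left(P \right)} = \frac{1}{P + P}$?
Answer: $93 i \approx 93.0 i$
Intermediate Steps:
$k{\left(P \right)} = \frac{1}{2 P}$
$m{\left(A \right)} = A$
$B{\left(u \right)} = 6 u^{\frac{3}{2}}$ ($B{\left(u \right)} = u \left(6 + 0\right) \sqrt{u} = u 6 \sqrt{u} = 6 u \sqrt{u} = 6 u^{\frac{3}{2}}$)
$k{\left(-1 \right)} 31 B{\left(Q{\left(0 \right)} \right)} = \frac{1}{2 \left(-1\right)} 31 \cdot 6 \left(-1\right)^{\frac{3}{2}} = \frac{1}{2} \left(-1\right) 31 \cdot 6 \left(- i\right) = \left(- \frac{1}{2}\right) 31 \left(- 6 i\right) = - \frac{31 \left(- 6 i\right)}{2} = 93 i$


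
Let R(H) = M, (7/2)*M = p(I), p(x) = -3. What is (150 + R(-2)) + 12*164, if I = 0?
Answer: 14820/7 ≈ 2117.1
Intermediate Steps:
M = -6/7 (M = (2/7)*(-3) = -6/7 ≈ -0.85714)
R(H) = -6/7
(150 + R(-2)) + 12*164 = (150 - 6/7) + 12*164 = 1044/7 + 1968 = 14820/7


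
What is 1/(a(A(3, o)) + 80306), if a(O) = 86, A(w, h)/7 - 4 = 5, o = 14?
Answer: 1/80392 ≈ 1.2439e-5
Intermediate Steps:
A(w, h) = 63 (A(w, h) = 28 + 7*5 = 28 + 35 = 63)
1/(a(A(3, o)) + 80306) = 1/(86 + 80306) = 1/80392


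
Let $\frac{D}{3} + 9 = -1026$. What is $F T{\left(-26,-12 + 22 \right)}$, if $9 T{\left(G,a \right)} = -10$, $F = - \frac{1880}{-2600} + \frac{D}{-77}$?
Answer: $- \frac{410888}{9009} \approx -45.609$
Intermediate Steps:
$D = -3105$ ($D = -27 + 3 \left(-1026\right) = -27 - 3078 = -3105$)
$F = \frac{205444}{5005}$ ($F = - \frac{1880}{-2600} - \frac{3105}{-77} = \left(-1880\right) \left(- \frac{1}{2600}\right) - - \frac{3105}{77} = \frac{47}{65} + \frac{3105}{77} = \frac{205444}{5005} \approx 41.048$)
$T{\left(G,a \right)} = - \frac{10}{9}$ ($T{\left(G,a \right)} = \frac{1}{9} \left(-10\right) = - \frac{10}{9}$)
$F T{\left(-26,-12 + 22 \right)} = \frac{205444}{5005} \left(- \frac{10}{9}\right) = - \frac{410888}{9009}$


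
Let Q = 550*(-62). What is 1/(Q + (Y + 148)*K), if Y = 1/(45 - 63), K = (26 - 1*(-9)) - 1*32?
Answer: -6/201937 ≈ -2.9712e-5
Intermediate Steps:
K = 3 (K = (26 + 9) - 32 = 35 - 32 = 3)
Y = -1/18 (Y = 1/(-18) = -1/18 ≈ -0.055556)
Q = -34100
1/(Q + (Y + 148)*K) = 1/(-34100 + (-1/18 + 148)*3) = 1/(-34100 + (2663/18)*3) = 1/(-34100 + 2663/6) = 1/(-201937/6) = -6/201937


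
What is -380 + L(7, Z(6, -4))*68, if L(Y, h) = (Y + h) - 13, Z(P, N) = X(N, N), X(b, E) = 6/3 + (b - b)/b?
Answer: -652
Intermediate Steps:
X(b, E) = 2 (X(b, E) = 6*(1/3) + 0/b = 2 + 0 = 2)
Z(P, N) = 2
L(Y, h) = -13 + Y + h
-380 + L(7, Z(6, -4))*68 = -380 + (-13 + 7 + 2)*68 = -380 - 4*68 = -380 - 272 = -652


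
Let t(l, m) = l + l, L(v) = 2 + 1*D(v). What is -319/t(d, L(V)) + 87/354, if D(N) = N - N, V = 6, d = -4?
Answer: 18937/472 ≈ 40.121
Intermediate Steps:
D(N) = 0
L(v) = 2 (L(v) = 2 + 1*0 = 2 + 0 = 2)
t(l, m) = 2*l
-319/t(d, L(V)) + 87/354 = -319/(2*(-4)) + 87/354 = -319/(-8) + 87*(1/354) = -319*(-⅛) + 29/118 = 319/8 + 29/118 = 18937/472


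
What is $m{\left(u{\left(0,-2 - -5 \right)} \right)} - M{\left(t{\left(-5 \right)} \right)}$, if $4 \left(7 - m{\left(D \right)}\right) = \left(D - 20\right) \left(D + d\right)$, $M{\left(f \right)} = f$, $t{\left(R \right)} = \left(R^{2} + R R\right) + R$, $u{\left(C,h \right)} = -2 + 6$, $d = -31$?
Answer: $-146$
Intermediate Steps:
$u{\left(C,h \right)} = 4$
$t{\left(R \right)} = R + 2 R^{2}$ ($t{\left(R \right)} = \left(R^{2} + R^{2}\right) + R = 2 R^{2} + R = R + 2 R^{2}$)
$m{\left(D \right)} = 7 - \frac{\left(-31 + D\right) \left(-20 + D\right)}{4}$ ($m{\left(D \right)} = 7 - \frac{\left(D - 20\right) \left(D - 31\right)}{4} = 7 - \frac{\left(-20 + D\right) \left(-31 + D\right)}{4} = 7 - \frac{\left(-31 + D\right) \left(-20 + D\right)}{4}$)
$m{\left(u{\left(0,-2 - -5 \right)} \right)} - M{\left(t{\left(-5 \right)} \right)} = \left(-148 - \frac{4^{2}}{4} + \frac{51}{4} \cdot 4\right) - - 5 \left(1 + 2 \left(-5\right)\right) = \left(-148 - 4 + 51\right) - - 5 \left(1 - 10\right) = \left(-148 - 4 + 51\right) - \left(-5\right) \left(-9\right) = -101 - 45 = -146$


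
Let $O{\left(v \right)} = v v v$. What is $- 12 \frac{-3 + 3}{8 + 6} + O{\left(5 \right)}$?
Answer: $125$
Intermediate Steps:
$O{\left(v \right)} = v^{3}$ ($O{\left(v \right)} = v^{2} v = v^{3}$)
$- 12 \frac{-3 + 3}{8 + 6} + O{\left(5 \right)} = - 12 \frac{-3 + 3}{8 + 6} + 5^{3} = - 12 \cdot \frac{0}{14} + 125 = - 12 \cdot 0 \cdot \frac{1}{14} + 125 = \left(-12\right) 0 + 125 = 0 + 125 = 125$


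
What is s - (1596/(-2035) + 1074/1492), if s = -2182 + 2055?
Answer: -192702149/1518110 ≈ -126.94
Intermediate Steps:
s = -127
s - (1596/(-2035) + 1074/1492) = -127 - (1596/(-2035) + 1074/1492) = -127 - (1596*(-1/2035) + 1074*(1/1492)) = -127 - (-1596/2035 + 537/746) = -127 - 1*(-97821/1518110) = -127 + 97821/1518110 = -192702149/1518110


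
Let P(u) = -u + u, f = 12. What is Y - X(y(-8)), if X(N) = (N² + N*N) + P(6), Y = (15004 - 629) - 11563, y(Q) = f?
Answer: 2524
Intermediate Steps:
y(Q) = 12
Y = 2812 (Y = 14375 - 11563 = 2812)
P(u) = 0
X(N) = 2*N² (X(N) = (N² + N*N) + 0 = (N² + N²) + 0 = 2*N² + 0 = 2*N²)
Y - X(y(-8)) = 2812 - 2*12² = 2812 - 2*144 = 2812 - 1*288 = 2812 - 288 = 2524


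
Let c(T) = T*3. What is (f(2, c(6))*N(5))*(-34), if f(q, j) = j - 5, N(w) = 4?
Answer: -1768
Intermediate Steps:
c(T) = 3*T
f(q, j) = -5 + j
(f(2, c(6))*N(5))*(-34) = ((-5 + 3*6)*4)*(-34) = ((-5 + 18)*4)*(-34) = (13*4)*(-34) = 52*(-34) = -1768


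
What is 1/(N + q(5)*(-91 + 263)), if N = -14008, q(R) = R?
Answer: -1/13148 ≈ -7.6057e-5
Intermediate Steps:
1/(N + q(5)*(-91 + 263)) = 1/(-14008 + 5*(-91 + 263)) = 1/(-14008 + 5*172) = 1/(-14008 + 860) = 1/(-13148) = -1/13148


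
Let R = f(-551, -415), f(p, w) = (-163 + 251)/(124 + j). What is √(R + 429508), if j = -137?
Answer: 2*√18146427/13 ≈ 655.36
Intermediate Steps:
f(p, w) = -88/13 (f(p, w) = (-163 + 251)/(124 - 137) = 88/(-13) = 88*(-1/13) = -88/13)
R = -88/13 ≈ -6.7692
√(R + 429508) = √(-88/13 + 429508) = √(5583516/13) = 2*√18146427/13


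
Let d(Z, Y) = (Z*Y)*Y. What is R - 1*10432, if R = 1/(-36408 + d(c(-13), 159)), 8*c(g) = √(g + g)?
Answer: -176391333947456/16908678447 - 11236*I*√26/5636226149 ≈ -10432.0 - 1.0165e-5*I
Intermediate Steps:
c(g) = √2*√g/8 (c(g) = √(g + g)/8 = √(2*g)/8 = (√2*√g)/8 = √2*√g/8)
d(Z, Y) = Z*Y² (d(Z, Y) = (Y*Z)*Y = Z*Y²)
R = 1/(-36408 + 25281*I*√26/8) (R = 1/(-36408 + (√2*√(-13)/8)*159²) = 1/(-36408 + (√2*(I*√13)/8)*25281) = 1/(-36408 + (I*√26/8)*25281) = 1/(-36408 + 25281*I*√26/8) ≈ -2.2968e-5 - 1.0165e-5*I)
R - 1*10432 = (-388352/16908678447 - 11236*I*√26/5636226149) - 1*10432 = (-388352/16908678447 - 11236*I*√26/5636226149) - 10432 = -176391333947456/16908678447 - 11236*I*√26/5636226149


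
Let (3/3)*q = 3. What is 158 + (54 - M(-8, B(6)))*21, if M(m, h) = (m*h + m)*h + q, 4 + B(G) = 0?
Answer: 3245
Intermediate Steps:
q = 3
B(G) = -4 (B(G) = -4 + 0 = -4)
M(m, h) = 3 + h*(m + h*m) (M(m, h) = (m*h + m)*h + 3 = (h*m + m)*h + 3 = (m + h*m)*h + 3 = h*(m + h*m) + 3 = 3 + h*(m + h*m))
158 + (54 - M(-8, B(6)))*21 = 158 + (54 - (3 - 4*(-8) - 8*(-4)²))*21 = 158 + (54 - (3 + 32 - 8*16))*21 = 158 + (54 - (3 + 32 - 128))*21 = 158 + (54 - 1*(-93))*21 = 158 + (54 + 93)*21 = 158 + 147*21 = 158 + 3087 = 3245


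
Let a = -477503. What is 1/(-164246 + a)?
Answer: -1/641749 ≈ -1.5582e-6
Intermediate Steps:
1/(-164246 + a) = 1/(-164246 - 477503) = 1/(-641749) = -1/641749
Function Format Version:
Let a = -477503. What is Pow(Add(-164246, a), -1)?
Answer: Rational(-1, 641749) ≈ -1.5582e-6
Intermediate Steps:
Pow(Add(-164246, a), -1) = Pow(Add(-164246, -477503), -1) = Pow(-641749, -1) = Rational(-1, 641749)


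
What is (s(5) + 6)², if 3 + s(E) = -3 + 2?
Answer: 4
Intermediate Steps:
s(E) = -4 (s(E) = -3 + (-3 + 2) = -3 - 1 = -4)
(s(5) + 6)² = (-4 + 6)² = 2² = 4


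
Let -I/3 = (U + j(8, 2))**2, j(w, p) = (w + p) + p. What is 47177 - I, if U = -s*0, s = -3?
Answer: 47609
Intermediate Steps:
j(w, p) = w + 2*p (j(w, p) = (p + w) + p = w + 2*p)
U = 0 (U = -1*(-3)*0 = 3*0 = 0)
I = -432 (I = -3*(0 + (8 + 2*2))**2 = -3*(0 + (8 + 4))**2 = -3*(0 + 12)**2 = -3*12**2 = -3*144 = -432)
47177 - I = 47177 - 1*(-432) = 47177 + 432 = 47609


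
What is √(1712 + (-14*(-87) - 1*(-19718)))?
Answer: 2*√5662 ≈ 150.49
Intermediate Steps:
√(1712 + (-14*(-87) - 1*(-19718))) = √(1712 + (1218 + 19718)) = √(1712 + 20936) = √22648 = 2*√5662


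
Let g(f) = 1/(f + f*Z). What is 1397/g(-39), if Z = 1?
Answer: -108966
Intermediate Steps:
g(f) = 1/(2*f) (g(f) = 1/(f + f*1) = 1/(f + f) = 1/(2*f))
1397/g(-39) = 1397/((½)/(-39)) = 1397/((½)*(-1/39)) = 1397/(-1/78) = -78*1397 = -108966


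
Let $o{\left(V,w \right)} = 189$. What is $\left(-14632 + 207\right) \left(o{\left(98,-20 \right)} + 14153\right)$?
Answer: $-206883350$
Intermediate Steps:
$\left(-14632 + 207\right) \left(o{\left(98,-20 \right)} + 14153\right) = \left(-14632 + 207\right) \left(189 + 14153\right) = \left(-14425\right) 14342 = -206883350$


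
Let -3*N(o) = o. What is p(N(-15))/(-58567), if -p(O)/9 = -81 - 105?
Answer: -1674/58567 ≈ -0.028583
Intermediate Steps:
N(o) = -o/3
p(O) = 1674 (p(O) = -9*(-81 - 105) = -9*(-186) = 1674)
p(N(-15))/(-58567) = 1674/(-58567) = 1674*(-1/58567) = -1674/58567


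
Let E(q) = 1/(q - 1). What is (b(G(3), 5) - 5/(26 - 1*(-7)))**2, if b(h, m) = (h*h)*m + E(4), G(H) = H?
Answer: 247009/121 ≈ 2041.4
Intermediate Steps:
E(q) = 1/(-1 + q)
b(h, m) = 1/3 + m*h**2 (b(h, m) = (h*h)*m + 1/(-1 + 4) = h**2*m + 1/3 = m*h**2 + 1/3 = 1/3 + m*h**2)
(b(G(3), 5) - 5/(26 - 1*(-7)))**2 = ((1/3 + 5*3**2) - 5/(26 - 1*(-7)))**2 = ((1/3 + 5*9) - 5/(26 + 7))**2 = ((1/3 + 45) - 5/33)**2 = (136/3 - 5*1/33)**2 = (136/3 - 5/33)**2 = (497/11)**2 = 247009/121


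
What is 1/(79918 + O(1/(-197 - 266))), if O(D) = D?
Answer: 463/37002033 ≈ 1.2513e-5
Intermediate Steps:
1/(79918 + O(1/(-197 - 266))) = 1/(79918 + 1/(-197 - 266)) = 1/(79918 + 1/(-463)) = 1/(79918 - 1/463) = 1/(37002033/463) = 463/37002033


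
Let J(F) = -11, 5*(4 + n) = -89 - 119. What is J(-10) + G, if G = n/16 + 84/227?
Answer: -61199/4540 ≈ -13.480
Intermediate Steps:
n = -228/5 (n = -4 + (-89 - 119)/5 = -4 + (⅕)*(-208) = -4 - 208/5 = -228/5 ≈ -45.600)
G = -11259/4540 (G = -228/5/16 + 84/227 = -228/5*1/16 + 84*(1/227) = -57/20 + 84/227 = -11259/4540 ≈ -2.4800)
J(-10) + G = -11 - 11259/4540 = -61199/4540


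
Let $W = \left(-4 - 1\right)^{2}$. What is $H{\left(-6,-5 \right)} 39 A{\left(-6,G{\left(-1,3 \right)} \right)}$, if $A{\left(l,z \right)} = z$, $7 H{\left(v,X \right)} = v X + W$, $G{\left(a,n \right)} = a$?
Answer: $- \frac{2145}{7} \approx -306.43$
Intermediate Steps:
$W = 25$ ($W = \left(-5\right)^{2} = 25$)
$H{\left(v,X \right)} = \frac{25}{7} + \frac{X v}{7}$ ($H{\left(v,X \right)} = \frac{v X + 25}{7} = \frac{X v + 25}{7} = \frac{25 + X v}{7} = \frac{25}{7} + \frac{X v}{7}$)
$H{\left(-6,-5 \right)} 39 A{\left(-6,G{\left(-1,3 \right)} \right)} = \left(\frac{25}{7} + \frac{1}{7} \left(-5\right) \left(-6\right)\right) 39 \left(-1\right) = \left(\frac{25}{7} + \frac{30}{7}\right) 39 \left(-1\right) = \frac{55}{7} \cdot 39 \left(-1\right) = \frac{2145}{7} \left(-1\right) = - \frac{2145}{7}$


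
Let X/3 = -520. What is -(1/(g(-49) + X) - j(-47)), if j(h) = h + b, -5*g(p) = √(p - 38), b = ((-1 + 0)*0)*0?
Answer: (-47*√87 + 366595*I)/(√87 - 7800*I) ≈ -46.999 - 7.6657e-7*I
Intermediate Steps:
X = -1560 (X = 3*(-520) = -1560)
b = 0 (b = -1*0*0 = 0*0 = 0)
g(p) = -√(-38 + p)/5 (g(p) = -√(p - 38)/5 = -√(-38 + p)/5)
j(h) = h (j(h) = h + 0 = h)
-(1/(g(-49) + X) - j(-47)) = -(1/(-√(-38 - 49)/5 - 1560) - 1*(-47)) = -(1/(-I*√87/5 - 1560) + 47) = -(1/(-1560 - I*√87/5) + 47) = -(47 + 1/(-1560 - I*√87/5)) = -47 - 1/(-1560 - I*√87/5)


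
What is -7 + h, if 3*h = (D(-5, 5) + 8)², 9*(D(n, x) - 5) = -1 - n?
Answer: 12940/243 ≈ 53.251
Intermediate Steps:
D(n, x) = 44/9 - n/9 (D(n, x) = 5 + (-1 - n)/9 = 5 + (-⅑ - n/9) = 44/9 - n/9)
h = 14641/243 (h = ((44/9 - ⅑*(-5)) + 8)²/3 = ((44/9 + 5/9) + 8)²/3 = (49/9 + 8)²/3 = (121/9)²/3 = (⅓)*(14641/81) = 14641/243 ≈ 60.251)
-7 + h = -7 + 14641/243 = 12940/243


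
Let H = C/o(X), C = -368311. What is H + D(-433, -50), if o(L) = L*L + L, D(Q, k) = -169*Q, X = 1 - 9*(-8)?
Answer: 394933843/5402 ≈ 73109.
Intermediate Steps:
X = 73 (X = 1 + 72 = 73)
o(L) = L + L**2 (o(L) = L**2 + L = L + L**2)
H = -368311/5402 (H = -368311*1/(73*(1 + 73)) = -368311/(73*74) = -368311/5402 ≈ -68.181)
H + D(-433, -50) = -368311/5402 - 169*(-433) = -368311/5402 + 73177 = 394933843/5402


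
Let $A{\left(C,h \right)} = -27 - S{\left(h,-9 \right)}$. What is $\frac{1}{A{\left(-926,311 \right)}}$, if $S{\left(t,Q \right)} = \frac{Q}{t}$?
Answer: $- \frac{311}{8388} \approx -0.037077$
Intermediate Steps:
$A{\left(C,h \right)} = -27 + \frac{9}{h}$ ($A{\left(C,h \right)} = -27 - - \frac{9}{h} = -27 + \frac{9}{h}$)
$\frac{1}{A{\left(-926,311 \right)}} = \frac{1}{-27 + \frac{9}{311}} = \frac{1}{- \frac{8388}{311}} = - \frac{311}{8388}$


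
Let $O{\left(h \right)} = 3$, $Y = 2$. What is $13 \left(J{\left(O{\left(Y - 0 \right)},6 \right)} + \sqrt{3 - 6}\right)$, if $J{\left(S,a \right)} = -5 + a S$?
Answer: $169 + 13 i \sqrt{3} \approx 169.0 + 22.517 i$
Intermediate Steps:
$J{\left(S,a \right)} = -5 + S a$
$13 \left(J{\left(O{\left(Y - 0 \right)},6 \right)} + \sqrt{3 - 6}\right) = 13 \left(\left(-5 + 3 \cdot 6\right) + \sqrt{3 - 6}\right) = 13 \left(\left(-5 + 18\right) + \sqrt{-3}\right) = 13 \left(13 + i \sqrt{3}\right) = 169 + 13 i \sqrt{3}$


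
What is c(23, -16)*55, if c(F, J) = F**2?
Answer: 29095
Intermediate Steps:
c(23, -16)*55 = 23**2*55 = 529*55 = 29095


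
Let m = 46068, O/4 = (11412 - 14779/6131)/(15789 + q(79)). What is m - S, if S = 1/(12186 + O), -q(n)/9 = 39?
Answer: 26574079636227531/576844657540 ≈ 46068.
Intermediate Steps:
q(n) = -351 (q(n) = -9*39 = -351)
O = 139904386/47325189 (O = 4*((11412 - 14779/6131)/(15789 - 351)) = 4*((11412 - 14779*1/6131)/15438) = 4*((11412 - 14779/6131)*(1/15438)) = 4*((69952193/6131)*(1/15438)) = 4*(69952193/94650378) = 139904386/47325189 ≈ 2.9562)
S = 47325189/576844657540 (S = 1/(12186 + 139904386/47325189) = 1/(576844657540/47325189) = 47325189/576844657540 ≈ 8.2041e-5)
m - S = 46068 - 1*47325189/576844657540 = 46068 - 47325189/576844657540 = 26574079636227531/576844657540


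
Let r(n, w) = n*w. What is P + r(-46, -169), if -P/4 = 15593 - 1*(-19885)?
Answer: -134138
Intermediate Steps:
P = -141912 (P = -4*(15593 - 1*(-19885)) = -4*(15593 + 19885) = -4*35478 = -141912)
P + r(-46, -169) = -141912 - 46*(-169) = -141912 + 7774 = -134138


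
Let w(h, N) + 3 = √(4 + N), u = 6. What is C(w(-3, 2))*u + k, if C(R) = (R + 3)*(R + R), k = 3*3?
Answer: 81 - 36*√6 ≈ -7.1816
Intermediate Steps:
k = 9
w(h, N) = -3 + √(4 + N)
C(R) = 2*R*(3 + R) (C(R) = (3 + R)*(2*R) = 2*R*(3 + R))
C(w(-3, 2))*u + k = (2*(-3 + √(4 + 2))*(3 + (-3 + √(4 + 2))))*6 + 9 = (2*(-3 + √6)*(3 + (-3 + √6)))*6 + 9 = (2*(-3 + √6)*√6)*6 + 9 = (2*√6*(-3 + √6))*6 + 9 = 12*√6*(-3 + √6) + 9 = 9 + 12*√6*(-3 + √6)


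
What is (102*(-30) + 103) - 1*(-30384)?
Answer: 27427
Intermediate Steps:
(102*(-30) + 103) - 1*(-30384) = (-3060 + 103) + 30384 = -2957 + 30384 = 27427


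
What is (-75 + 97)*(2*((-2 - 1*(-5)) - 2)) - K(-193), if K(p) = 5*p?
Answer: 1009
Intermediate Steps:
(-75 + 97)*(2*((-2 - 1*(-5)) - 2)) - K(-193) = (-75 + 97)*(2*((-2 - 1*(-5)) - 2)) - 5*(-193) = 22*(2*((-2 + 5) - 2)) - 1*(-965) = 22*(2*(3 - 2)) + 965 = 22*(2*1) + 965 = 22*2 + 965 = 44 + 965 = 1009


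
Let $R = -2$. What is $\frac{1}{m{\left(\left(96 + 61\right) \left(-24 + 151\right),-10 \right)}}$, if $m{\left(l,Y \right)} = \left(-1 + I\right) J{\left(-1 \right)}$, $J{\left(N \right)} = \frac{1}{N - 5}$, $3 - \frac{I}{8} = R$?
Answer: $- \frac{2}{13} \approx -0.15385$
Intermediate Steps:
$I = 40$ ($I = 24 - -16 = 24 + 16 = 40$)
$J{\left(N \right)} = \frac{1}{-5 + N}$
$m{\left(l,Y \right)} = - \frac{13}{2}$ ($m{\left(l,Y \right)} = \frac{-1 + 40}{-5 - 1} = \frac{39}{-6} = 39 \left(- \frac{1}{6}\right) = - \frac{13}{2}$)
$\frac{1}{m{\left(\left(96 + 61\right) \left(-24 + 151\right),-10 \right)}} = \frac{1}{- \frac{13}{2}} = - \frac{2}{13}$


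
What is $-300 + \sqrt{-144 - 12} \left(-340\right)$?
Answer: $-300 - 680 i \sqrt{39} \approx -300.0 - 4246.6 i$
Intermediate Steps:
$-300 + \sqrt{-144 - 12} \left(-340\right) = -300 + \sqrt{-156} \left(-340\right) = -300 + 2 i \sqrt{39} \left(-340\right) = -300 - 680 i \sqrt{39}$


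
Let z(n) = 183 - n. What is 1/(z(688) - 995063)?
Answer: -1/995568 ≈ -1.0045e-6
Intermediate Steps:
1/(z(688) - 995063) = 1/((183 - 1*688) - 995063) = 1/((183 - 688) - 995063) = 1/(-505 - 995063) = 1/(-995568) = -1/995568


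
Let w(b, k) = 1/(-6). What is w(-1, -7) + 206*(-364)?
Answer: -449905/6 ≈ -74984.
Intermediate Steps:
w(b, k) = -1/6
w(-1, -7) + 206*(-364) = -1/6 + 206*(-364) = -1/6 - 74984 = -449905/6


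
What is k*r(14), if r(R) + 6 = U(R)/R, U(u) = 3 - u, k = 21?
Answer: -285/2 ≈ -142.50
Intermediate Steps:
r(R) = -6 + (3 - R)/R
k*r(14) = 21*(-7 + 3/14) = 21*(-95/14) = -285/2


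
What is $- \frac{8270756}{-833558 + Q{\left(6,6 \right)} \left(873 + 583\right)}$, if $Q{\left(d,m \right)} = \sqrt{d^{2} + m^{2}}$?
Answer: $\frac{1723538707462}{173666575993} + \frac{18063331104 \sqrt{2}}{173666575993} \approx 10.072$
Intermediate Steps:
$- \frac{8270756}{-833558 + Q{\left(6,6 \right)} \left(873 + 583\right)} = - \frac{8270756}{-833558 + \sqrt{6^{2} + 6^{2}} \left(873 + 583\right)} = - \frac{8270756}{-833558 + \sqrt{36 + 36} \cdot 1456} = - \frac{8270756}{-833558 + \sqrt{72} \cdot 1456} = - \frac{8270756}{-833558 + 6 \sqrt{2} \cdot 1456} = - \frac{8270756}{-833558 + 8736 \sqrt{2}}$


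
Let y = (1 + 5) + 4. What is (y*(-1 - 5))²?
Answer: 3600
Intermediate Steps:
y = 10 (y = 6 + 4 = 10)
(y*(-1 - 5))² = (10*(-1 - 5))² = (10*(-6))² = (-60)² = 3600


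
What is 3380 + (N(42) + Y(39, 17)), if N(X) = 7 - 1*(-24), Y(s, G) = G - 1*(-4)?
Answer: 3432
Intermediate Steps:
Y(s, G) = 4 + G (Y(s, G) = G + 4 = 4 + G)
N(X) = 31 (N(X) = 7 + 24 = 31)
3380 + (N(42) + Y(39, 17)) = 3380 + (31 + (4 + 17)) = 3380 + (31 + 21) = 3380 + 52 = 3432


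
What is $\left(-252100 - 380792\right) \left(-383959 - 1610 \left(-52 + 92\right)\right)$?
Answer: $283762824228$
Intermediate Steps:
$\left(-252100 - 380792\right) \left(-383959 - 1610 \left(-52 + 92\right)\right) = - 632892 \left(-383959 - 64400\right) = \left(-632892\right) \left(-448359\right) = 283762824228$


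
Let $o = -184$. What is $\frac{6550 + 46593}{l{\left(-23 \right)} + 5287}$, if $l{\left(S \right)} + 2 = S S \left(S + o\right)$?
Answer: $- \frac{53143}{104218} \approx -0.50992$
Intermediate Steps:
$l{\left(S \right)} = -2 + S^{2} \left(-184 + S\right)$ ($l{\left(S \right)} = -2 + S S \left(S - 184\right) = -2 + S^{2} \left(-184 + S\right)$)
$\frac{6550 + 46593}{l{\left(-23 \right)} + 5287} = \frac{6550 + 46593}{\left(-2 + \left(-23\right)^{3} - 184 \left(-23\right)^{2}\right) + 5287} = \frac{53143}{\left(-2 - 12167 - 97336\right) + 5287} = \frac{53143}{-109505 + 5287} = \frac{53143}{-104218} = 53143 \left(- \frac{1}{104218}\right) = - \frac{53143}{104218}$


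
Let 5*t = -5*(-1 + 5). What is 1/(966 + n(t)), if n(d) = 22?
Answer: 1/988 ≈ 0.0010121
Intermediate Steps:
t = -4 (t = (-5*(-1 + 5))/5 = (-5*4)/5 = (⅕)*(-20) = -4)
1/(966 + n(t)) = 1/(966 + 22) = 1/988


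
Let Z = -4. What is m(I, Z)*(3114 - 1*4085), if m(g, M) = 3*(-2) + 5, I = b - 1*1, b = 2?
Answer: 971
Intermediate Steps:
I = 1 (I = 2 - 1*1 = 2 - 1 = 1)
m(g, M) = -1 (m(g, M) = -6 + 5 = -1)
m(I, Z)*(3114 - 1*4085) = -(3114 - 1*4085) = -(3114 - 4085) = -1*(-971) = 971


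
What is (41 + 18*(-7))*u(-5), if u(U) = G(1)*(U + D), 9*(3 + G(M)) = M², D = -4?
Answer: -2210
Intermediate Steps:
G(M) = -3 + M²/9
u(U) = 104/9 - 26*U/9 (u(U) = (-3 + (⅑)*1²)*(U - 4) = (-3 + (⅑)*1)*(-4 + U) = (-3 + ⅑)*(-4 + U) = -26*(-4 + U)/9 = 104/9 - 26*U/9)
(41 + 18*(-7))*u(-5) = (41 + 18*(-7))*(104/9 - 26/9*(-5)) = (41 - 126)*(104/9 + 130/9) = -85*26 = -2210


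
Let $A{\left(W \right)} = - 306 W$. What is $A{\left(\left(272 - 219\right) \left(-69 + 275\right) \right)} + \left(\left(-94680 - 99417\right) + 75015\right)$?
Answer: $-3459990$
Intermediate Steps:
$A{\left(\left(272 - 219\right) \left(-69 + 275\right) \right)} + \left(\left(-94680 - 99417\right) + 75015\right) = - 306 \left(272 - 219\right) \left(-69 + 275\right) + \left(\left(-94680 - 99417\right) + 75015\right) = - 306 \cdot 53 \cdot 206 + \left(-194097 + 75015\right) = \left(-306\right) 10918 - 119082 = -3340908 - 119082 = -3459990$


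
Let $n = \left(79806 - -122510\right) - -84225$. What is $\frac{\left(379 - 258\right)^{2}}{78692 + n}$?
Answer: $\frac{1331}{33203} \approx 0.040087$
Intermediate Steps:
$n = 286541$ ($n = \left(79806 + 122510\right) + 84225 = 202316 + 84225 = 286541$)
$\frac{\left(379 - 258\right)^{2}}{78692 + n} = \frac{\left(379 - 258\right)^{2}}{78692 + 286541} = \frac{121^{2}}{365233} = 14641 \cdot \frac{1}{365233} = \frac{1331}{33203}$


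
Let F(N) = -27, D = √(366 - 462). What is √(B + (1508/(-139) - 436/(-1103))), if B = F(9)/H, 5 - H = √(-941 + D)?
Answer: √(-1602720/153317 - 27/(5 - √(-941 + 4*I*√6))) ≈ 0.13185 - 3.2568*I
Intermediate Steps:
D = 4*I*√6 (D = √(-96) = 4*I*√6 ≈ 9.798*I)
H = 5 - √(-941 + 4*I*√6) ≈ 4.8403 - 30.676*I
B = -27/(5 - √(-941 + 4*I*√6)) ≈ -0.1355 - 0.85878*I
√(B + (1508/(-139) - 436/(-1103))) = √(-27/(5 - √(-941 + 4*I*√6)) + (1508/(-139) - 436/(-1103))) = √(-27/(5 - √(-941 + 4*I*√6)) + (1508*(-1/139) - 436*(-1/1103))) = √(-27/(5 - √(-941 + 4*I*√6)) + (-1508/139 + 436/1103)) = √(-27/(5 - √(-941 + 4*I*√6)) - 1602720/153317) = √(-1602720/153317 - 27/(5 - √(-941 + 4*I*√6)))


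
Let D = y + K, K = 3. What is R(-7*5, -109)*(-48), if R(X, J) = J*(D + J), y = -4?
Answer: -575520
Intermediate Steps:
D = -1 (D = -4 + 3 = -1)
R(X, J) = J*(-1 + J)
R(-7*5, -109)*(-48) = -109*(-1 - 109)*(-48) = -109*(-110)*(-48) = 11990*(-48) = -575520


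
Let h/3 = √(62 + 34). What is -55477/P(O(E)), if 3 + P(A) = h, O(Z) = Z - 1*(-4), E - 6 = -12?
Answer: -55477/285 - 221908*√6/285 ≈ -2101.9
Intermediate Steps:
E = -6 (E = 6 - 12 = -6)
O(Z) = 4 + Z (O(Z) = Z + 4 = 4 + Z)
h = 12*√6 (h = 3*√(62 + 34) = 3*√96 = 3*(4*√6) = 12*√6 ≈ 29.394)
P(A) = -3 + 12*√6
-55477/P(O(E)) = -55477/(-3 + 12*√6)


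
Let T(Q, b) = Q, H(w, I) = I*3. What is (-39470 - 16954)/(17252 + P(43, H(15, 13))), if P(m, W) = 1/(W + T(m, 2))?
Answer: -1542256/471555 ≈ -3.2706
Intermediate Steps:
H(w, I) = 3*I
P(m, W) = 1/(W + m)
(-39470 - 16954)/(17252 + P(43, H(15, 13))) = (-39470 - 16954)/(17252 + 1/(3*13 + 43)) = -56424/(17252 + 1/(39 + 43)) = -56424/(17252 + 1/82) = -56424/1414665/82 = -56424*82/1414665 = -1542256/471555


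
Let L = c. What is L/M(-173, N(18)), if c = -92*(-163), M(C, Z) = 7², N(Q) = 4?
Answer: 14996/49 ≈ 306.04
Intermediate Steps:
M(C, Z) = 49
c = 14996
L = 14996
L/M(-173, N(18)) = 14996/49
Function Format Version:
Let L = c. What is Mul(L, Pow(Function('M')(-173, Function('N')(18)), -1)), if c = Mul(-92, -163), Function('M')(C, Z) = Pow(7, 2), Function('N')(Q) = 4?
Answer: Rational(14996, 49) ≈ 306.04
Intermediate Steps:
Function('M')(C, Z) = 49
c = 14996
L = 14996
Mul(L, Pow(Function('M')(-173, Function('N')(18)), -1)) = Mul(14996, Pow(49, -1)) = Mul(14996, Rational(1, 49)) = Rational(14996, 49)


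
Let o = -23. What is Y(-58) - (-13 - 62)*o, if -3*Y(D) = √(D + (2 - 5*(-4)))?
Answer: -1725 - 2*I ≈ -1725.0 - 2.0*I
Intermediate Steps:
Y(D) = -√(22 + D)/3 (Y(D) = -√(D + (2 - 5*(-4)))/3 = -√(D + (2 + 20))/3 = -√(D + 22)/3 = -√(22 + D)/3)
Y(-58) - (-13 - 62)*o = -√(22 - 58)/3 - (-13 - 62)*(-23) = -2*I - (-75)*(-23) = -2*I - 1*1725 = -2*I - 1725 = -1725 - 2*I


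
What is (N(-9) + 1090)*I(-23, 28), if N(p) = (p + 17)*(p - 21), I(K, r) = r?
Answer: 23800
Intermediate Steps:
N(p) = (-21 + p)*(17 + p) (N(p) = (17 + p)*(-21 + p) = (-21 + p)*(17 + p))
(N(-9) + 1090)*I(-23, 28) = ((-357 + (-9)² - 4*(-9)) + 1090)*28 = ((-357 + 81 + 36) + 1090)*28 = (-240 + 1090)*28 = 850*28 = 23800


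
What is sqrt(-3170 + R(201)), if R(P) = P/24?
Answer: I*sqrt(50586)/4 ≈ 56.228*I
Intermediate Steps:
R(P) = P/24 (R(P) = P*(1/24) = P/24)
sqrt(-3170 + R(201)) = sqrt(-3170 + (1/24)*201) = sqrt(-3170 + 67/8) = sqrt(-25293/8) = I*sqrt(50586)/4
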